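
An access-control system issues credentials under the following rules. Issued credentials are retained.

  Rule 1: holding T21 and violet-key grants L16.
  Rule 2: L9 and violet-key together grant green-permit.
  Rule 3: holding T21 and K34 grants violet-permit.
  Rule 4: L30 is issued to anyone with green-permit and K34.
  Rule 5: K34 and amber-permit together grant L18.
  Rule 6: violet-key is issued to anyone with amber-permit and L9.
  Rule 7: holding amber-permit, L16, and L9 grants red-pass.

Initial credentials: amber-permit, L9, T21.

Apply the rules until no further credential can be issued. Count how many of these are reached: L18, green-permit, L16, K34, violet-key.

Holding amber-permit and L9 grants violet-key (Rule 6).
Holding T21 and violet-key grants L16 (Rule 1).
Holding L9 and violet-key grants green-permit (Rule 2).
L18 would need K34 and amber-permit (Rule 5), but K34 is never granted.
green-permit: reached.
L16: reached.
No rule produces K34, and it is not given.
violet-key: reached.
Reached: green-permit, L16, and violet-key — 3 of the 5.

3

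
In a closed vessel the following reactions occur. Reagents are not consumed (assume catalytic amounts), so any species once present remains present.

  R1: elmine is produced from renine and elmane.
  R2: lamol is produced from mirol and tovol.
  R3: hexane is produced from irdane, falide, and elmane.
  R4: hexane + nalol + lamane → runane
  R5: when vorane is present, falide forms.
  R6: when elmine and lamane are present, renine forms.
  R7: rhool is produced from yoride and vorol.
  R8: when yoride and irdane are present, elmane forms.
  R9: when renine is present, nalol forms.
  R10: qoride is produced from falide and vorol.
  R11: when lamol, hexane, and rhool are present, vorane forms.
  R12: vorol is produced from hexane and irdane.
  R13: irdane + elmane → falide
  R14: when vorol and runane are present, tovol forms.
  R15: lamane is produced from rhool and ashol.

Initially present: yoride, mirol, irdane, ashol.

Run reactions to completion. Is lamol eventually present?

No

lamol would need mirol and tovol (R2), but tovol never forms.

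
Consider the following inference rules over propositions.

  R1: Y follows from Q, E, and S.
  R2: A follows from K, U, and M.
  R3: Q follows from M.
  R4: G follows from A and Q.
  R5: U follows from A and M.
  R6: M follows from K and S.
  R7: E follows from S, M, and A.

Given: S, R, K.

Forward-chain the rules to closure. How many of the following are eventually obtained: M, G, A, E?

1

From K and S, R6 gives M.
M: reached.
G would need A and Q (R4), but A is never established.
A would need K, U, and M (R2), but U is never established.
E would need S, M, and A (R7), but A is never established.
Reached: M — 1 of the 4.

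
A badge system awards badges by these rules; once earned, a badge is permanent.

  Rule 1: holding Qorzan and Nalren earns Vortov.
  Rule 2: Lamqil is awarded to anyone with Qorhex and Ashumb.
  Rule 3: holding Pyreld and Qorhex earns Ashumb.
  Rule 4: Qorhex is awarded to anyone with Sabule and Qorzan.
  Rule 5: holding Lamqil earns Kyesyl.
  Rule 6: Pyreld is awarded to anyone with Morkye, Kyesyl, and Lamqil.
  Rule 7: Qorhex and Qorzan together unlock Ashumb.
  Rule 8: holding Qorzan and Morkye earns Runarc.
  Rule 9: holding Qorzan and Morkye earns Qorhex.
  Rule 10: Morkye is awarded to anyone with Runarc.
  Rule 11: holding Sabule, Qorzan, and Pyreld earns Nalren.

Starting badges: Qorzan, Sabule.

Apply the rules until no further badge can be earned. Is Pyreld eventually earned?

No

Pyreld would need Morkye, Kyesyl, and Lamqil (Rule 6), but Morkye is never earned.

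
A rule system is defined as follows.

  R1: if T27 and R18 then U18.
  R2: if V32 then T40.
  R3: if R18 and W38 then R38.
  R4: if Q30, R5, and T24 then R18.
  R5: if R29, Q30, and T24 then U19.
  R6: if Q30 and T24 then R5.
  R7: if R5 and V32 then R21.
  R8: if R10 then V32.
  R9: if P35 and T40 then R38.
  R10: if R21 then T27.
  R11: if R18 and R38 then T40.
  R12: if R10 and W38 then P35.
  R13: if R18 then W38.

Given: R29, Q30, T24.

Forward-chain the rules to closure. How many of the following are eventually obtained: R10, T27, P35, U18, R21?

No rule produces R10, and it is not given.
T27 would need R21 (R10), but R21 is never established.
P35 would need R10 and W38 (R12), but R10 is never established.
U18 would need T27 and R18 (R1), but T27 is never established.
R21 would need R5 and V32 (R7), but V32 is never established.
None of the 5 are reached.

0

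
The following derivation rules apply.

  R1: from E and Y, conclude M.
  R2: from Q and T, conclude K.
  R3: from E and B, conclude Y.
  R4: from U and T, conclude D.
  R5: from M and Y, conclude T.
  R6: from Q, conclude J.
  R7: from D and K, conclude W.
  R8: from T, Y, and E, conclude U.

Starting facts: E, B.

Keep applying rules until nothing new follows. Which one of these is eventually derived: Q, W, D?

From E and B, R3 gives Y.
E and Y hold, so M follows (R1).
M and Y hold, so T follows (R5).
T, Y, and E hold, so U follows (R8).
U and T hold, so D follows (R4).
W would need D and K (R7), but K is never established. No rule produces Q, and it is not given.

D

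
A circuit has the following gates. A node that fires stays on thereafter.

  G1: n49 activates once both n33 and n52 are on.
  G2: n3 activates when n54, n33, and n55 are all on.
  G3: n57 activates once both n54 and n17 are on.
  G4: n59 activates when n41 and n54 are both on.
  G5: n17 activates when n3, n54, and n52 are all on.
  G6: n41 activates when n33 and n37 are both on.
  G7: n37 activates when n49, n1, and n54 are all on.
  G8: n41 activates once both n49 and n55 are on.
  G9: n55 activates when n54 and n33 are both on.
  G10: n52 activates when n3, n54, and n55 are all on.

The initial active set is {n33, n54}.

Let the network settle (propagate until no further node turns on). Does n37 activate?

n37 would need n49, n1, and n54 (G7), but n1 never turns on.

No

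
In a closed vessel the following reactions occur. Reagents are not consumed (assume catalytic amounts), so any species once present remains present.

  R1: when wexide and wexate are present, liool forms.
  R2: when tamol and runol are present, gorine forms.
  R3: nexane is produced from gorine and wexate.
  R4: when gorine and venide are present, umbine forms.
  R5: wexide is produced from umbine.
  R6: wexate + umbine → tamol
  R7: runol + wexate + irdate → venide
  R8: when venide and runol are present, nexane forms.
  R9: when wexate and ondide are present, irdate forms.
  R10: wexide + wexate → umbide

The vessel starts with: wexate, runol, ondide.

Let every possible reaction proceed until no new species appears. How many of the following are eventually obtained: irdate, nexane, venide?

3

wexate and ondide present → irdate forms (R9).
runol, wexate, and irdate present → venide forms (R7).
venide and runol present → nexane forms (R8).
irdate: reached.
nexane: reached.
venide: reached.
All 3 are reached.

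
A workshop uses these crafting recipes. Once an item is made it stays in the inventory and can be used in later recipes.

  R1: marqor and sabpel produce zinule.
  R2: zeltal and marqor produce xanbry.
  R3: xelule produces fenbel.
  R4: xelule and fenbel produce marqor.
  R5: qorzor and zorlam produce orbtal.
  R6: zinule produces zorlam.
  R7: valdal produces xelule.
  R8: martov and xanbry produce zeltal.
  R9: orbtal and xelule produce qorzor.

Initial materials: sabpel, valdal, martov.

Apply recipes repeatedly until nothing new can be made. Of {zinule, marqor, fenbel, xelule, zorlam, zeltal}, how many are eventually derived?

5

valdal → xelule (R7).
xelule → fenbel (R3).
xelule and fenbel → marqor (R4).
marqor and sabpel → zinule (R1).
Using R6, zinule makes zorlam.
zinule: reached.
marqor: reached.
fenbel: reached.
xelule: reached.
zorlam: reached.
zeltal would need martov and xanbry (R8), but xanbry is never obtained.
Reached: zinule, marqor, fenbel, xelule, and zorlam — 5 of the 6.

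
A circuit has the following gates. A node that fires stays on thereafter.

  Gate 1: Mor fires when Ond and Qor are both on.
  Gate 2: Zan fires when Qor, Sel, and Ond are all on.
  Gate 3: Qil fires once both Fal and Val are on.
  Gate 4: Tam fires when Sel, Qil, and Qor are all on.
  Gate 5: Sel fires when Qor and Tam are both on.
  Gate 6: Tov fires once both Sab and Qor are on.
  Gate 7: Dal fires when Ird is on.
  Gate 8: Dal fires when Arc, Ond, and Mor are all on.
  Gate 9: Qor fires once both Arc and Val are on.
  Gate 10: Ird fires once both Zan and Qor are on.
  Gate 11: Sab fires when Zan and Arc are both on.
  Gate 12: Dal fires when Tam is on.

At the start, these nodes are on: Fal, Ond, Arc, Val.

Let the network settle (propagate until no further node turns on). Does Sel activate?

Sel would need Qor and Tam (Gate 5), but Tam never turns on.

No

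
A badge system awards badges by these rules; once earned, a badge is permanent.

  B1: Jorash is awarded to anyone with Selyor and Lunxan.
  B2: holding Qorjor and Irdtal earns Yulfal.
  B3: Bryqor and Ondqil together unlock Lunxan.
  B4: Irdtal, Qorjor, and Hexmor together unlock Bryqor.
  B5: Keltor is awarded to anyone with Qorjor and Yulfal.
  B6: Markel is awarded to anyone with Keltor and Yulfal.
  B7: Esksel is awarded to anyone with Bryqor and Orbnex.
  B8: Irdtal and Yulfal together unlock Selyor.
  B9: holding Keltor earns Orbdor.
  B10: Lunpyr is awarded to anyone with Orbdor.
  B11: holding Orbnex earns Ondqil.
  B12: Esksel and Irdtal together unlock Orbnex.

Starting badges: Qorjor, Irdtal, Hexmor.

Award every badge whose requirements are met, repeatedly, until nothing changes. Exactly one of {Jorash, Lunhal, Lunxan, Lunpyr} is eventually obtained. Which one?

With Qorjor and Irdtal, Yulfal is earned (B2).
With Qorjor and Yulfal, Keltor is earned (B5).
With Keltor, Orbdor is earned (B9).
With Orbdor, Lunpyr is earned (B10).
Lunxan would need Bryqor and Ondqil (B3), but Ondqil is never earned. No rule produces Lunhal, and it is not given. Jorash would need Selyor and Lunxan (B1), but Lunxan is never earned.

Lunpyr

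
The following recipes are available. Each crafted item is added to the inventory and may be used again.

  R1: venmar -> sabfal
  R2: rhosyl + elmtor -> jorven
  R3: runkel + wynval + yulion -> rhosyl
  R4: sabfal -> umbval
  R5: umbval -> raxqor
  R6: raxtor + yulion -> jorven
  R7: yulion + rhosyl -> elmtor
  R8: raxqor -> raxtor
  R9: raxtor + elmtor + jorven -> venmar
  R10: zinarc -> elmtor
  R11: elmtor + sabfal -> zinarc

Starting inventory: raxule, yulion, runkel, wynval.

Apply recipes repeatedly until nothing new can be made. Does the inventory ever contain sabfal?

sabfal would need venmar (R1), but venmar is never obtained.

No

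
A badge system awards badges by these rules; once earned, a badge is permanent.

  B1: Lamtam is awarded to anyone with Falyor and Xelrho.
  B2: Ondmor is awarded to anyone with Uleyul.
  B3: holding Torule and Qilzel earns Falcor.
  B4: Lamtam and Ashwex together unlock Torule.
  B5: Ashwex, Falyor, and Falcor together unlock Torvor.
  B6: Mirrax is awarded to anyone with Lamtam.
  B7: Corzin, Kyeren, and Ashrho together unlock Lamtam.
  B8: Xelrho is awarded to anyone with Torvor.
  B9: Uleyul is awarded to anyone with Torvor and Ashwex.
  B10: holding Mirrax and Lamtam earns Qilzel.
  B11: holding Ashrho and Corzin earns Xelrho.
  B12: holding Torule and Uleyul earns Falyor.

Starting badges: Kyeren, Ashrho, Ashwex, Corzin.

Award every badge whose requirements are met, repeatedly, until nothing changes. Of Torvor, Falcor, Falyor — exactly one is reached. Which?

Falcor

With Corzin, Kyeren, and Ashrho, Lamtam is earned (B7).
With Lamtam, Mirrax is earned (B6).
With Lamtam and Ashwex, Torule is earned (B4).
With Mirrax and Lamtam, Qilzel is earned (B10).
With Torule and Qilzel, Falcor is earned (B3).
Torvor would need Ashwex, Falyor, and Falcor (B5), but Falyor is never earned. Falyor would need Torule and Uleyul (B12), but Uleyul is never earned.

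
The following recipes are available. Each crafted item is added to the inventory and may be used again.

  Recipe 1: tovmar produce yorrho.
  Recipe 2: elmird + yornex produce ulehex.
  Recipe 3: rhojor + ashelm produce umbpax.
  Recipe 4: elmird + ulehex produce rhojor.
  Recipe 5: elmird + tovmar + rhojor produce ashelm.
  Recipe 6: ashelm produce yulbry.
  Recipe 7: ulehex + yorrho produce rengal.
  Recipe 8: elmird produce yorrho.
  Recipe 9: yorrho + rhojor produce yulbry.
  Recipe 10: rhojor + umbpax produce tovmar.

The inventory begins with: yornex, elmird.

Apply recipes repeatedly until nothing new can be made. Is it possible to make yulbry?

Yes

elmird → yorrho (Recipe 8).
elmird + yornex → ulehex (Recipe 2).
Using Recipe 4, elmird and ulehex make rhojor.
Using Recipe 9, yorrho and rhojor make yulbry.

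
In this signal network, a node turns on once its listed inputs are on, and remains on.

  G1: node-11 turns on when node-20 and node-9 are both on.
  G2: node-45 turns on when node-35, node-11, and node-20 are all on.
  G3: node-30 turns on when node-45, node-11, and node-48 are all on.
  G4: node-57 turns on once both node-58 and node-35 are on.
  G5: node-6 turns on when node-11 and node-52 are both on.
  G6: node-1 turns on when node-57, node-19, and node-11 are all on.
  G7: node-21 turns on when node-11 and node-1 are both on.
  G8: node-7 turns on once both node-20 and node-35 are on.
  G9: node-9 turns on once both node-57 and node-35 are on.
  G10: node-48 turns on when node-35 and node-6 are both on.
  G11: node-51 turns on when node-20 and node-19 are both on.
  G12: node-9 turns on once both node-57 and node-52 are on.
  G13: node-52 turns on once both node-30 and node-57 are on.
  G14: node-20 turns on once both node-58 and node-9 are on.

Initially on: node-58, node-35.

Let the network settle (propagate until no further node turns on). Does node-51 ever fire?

node-51 would need node-20 and node-19 (G11), but node-19 never turns on.

No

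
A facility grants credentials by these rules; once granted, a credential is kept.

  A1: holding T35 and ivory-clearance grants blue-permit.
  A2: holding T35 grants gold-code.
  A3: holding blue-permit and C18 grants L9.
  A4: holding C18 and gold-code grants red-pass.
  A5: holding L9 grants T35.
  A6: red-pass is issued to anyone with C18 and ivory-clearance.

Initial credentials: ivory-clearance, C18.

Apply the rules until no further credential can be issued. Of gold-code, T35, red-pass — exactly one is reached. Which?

red-pass

Holding C18 and ivory-clearance grants red-pass (A6).
gold-code would need T35 (A2), but T35 is never granted. T35 would need L9 (A5), but L9 is never granted.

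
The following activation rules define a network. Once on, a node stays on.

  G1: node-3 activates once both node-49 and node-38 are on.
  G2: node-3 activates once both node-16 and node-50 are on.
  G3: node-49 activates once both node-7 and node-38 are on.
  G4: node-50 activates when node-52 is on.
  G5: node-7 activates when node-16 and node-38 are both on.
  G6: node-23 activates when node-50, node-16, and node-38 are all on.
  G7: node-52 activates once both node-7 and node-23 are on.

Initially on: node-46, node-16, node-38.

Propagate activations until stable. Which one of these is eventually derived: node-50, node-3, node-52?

node-16 and node-38 are on, so node-7 activates (G5).
node-7 and node-38 are on, so node-49 activates (G3).
G1: node-49 and node-38 on → node-3 on.
node-50 would need node-52 (G4), but node-52 never turns on. node-52 would need node-7 and node-23 (G7), but node-23 never turns on.

node-3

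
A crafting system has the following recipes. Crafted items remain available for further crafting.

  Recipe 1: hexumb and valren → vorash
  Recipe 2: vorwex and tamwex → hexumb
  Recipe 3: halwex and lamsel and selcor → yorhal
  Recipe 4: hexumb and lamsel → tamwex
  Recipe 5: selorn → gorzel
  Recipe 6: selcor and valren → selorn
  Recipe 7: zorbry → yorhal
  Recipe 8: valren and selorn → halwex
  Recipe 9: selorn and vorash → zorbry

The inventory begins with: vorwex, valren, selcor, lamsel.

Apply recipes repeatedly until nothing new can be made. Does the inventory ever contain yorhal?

Yes

selcor and valren → selorn (Recipe 6).
valren and selorn → halwex (Recipe 8).
halwex and lamsel and selcor → yorhal (Recipe 3).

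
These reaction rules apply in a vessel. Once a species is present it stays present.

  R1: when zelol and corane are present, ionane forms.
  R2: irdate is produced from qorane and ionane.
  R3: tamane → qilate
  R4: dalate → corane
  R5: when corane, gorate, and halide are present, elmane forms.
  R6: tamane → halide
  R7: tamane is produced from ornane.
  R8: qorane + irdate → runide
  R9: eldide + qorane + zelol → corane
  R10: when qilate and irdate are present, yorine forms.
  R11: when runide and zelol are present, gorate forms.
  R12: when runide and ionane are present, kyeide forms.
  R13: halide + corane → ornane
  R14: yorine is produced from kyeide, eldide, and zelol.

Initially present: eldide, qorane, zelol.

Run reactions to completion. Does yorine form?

eldide, qorane, and zelol present → corane forms (R9).
zelol and corane present → ionane forms (R1).
qorane and ionane present → irdate forms (R2).
qorane and irdate present → runide forms (R8).
runide and ionane present → kyeide forms (R12).
kyeide, eldide, and zelol present → yorine forms (R14).

Yes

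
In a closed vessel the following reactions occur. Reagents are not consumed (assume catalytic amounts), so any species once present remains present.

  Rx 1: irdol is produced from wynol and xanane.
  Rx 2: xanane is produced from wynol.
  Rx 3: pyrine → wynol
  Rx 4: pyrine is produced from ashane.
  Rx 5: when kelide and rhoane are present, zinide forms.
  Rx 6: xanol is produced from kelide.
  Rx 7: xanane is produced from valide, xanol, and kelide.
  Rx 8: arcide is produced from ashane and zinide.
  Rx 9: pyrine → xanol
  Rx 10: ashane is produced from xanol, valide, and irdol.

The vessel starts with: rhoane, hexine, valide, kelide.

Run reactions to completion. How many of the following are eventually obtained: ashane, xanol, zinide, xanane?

3

kelide present → xanol forms (Rx 6).
kelide and rhoane present → zinide forms (Rx 5).
valide, xanol, and kelide present → xanane forms (Rx 7).
ashane would need xanol, valide, and irdol (Rx 10), but irdol never forms.
xanol: reached.
zinide: reached.
xanane: reached.
Reached: xanol, zinide, and xanane — 3 of the 4.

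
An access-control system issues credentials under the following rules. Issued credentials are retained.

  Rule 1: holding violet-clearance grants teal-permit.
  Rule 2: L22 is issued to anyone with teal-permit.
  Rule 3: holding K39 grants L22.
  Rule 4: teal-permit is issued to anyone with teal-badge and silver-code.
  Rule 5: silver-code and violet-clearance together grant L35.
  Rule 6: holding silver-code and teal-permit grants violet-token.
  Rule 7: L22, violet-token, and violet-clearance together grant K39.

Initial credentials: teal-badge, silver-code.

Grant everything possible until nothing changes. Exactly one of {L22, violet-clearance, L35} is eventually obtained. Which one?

Holding teal-badge and silver-code grants teal-permit (Rule 4).
Holding teal-permit grants L22 (Rule 2).
L35 would need silver-code and violet-clearance (Rule 5), but violet-clearance is never granted. No rule produces violet-clearance, and it is not given.

L22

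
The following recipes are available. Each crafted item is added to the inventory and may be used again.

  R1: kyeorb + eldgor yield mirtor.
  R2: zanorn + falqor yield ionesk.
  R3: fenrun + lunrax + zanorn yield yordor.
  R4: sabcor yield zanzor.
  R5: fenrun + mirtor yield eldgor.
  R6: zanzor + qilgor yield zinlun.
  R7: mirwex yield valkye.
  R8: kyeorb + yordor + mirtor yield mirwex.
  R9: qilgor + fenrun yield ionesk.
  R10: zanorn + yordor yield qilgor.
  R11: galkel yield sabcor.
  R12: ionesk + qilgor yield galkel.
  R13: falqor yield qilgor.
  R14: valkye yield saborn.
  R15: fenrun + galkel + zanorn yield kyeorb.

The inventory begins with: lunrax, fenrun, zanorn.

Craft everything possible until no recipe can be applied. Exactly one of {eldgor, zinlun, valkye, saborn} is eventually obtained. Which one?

Using R3, fenrun, lunrax, and zanorn make yordor.
zanorn + yordor → qilgor (R10).
qilgor + fenrun → ionesk (R9).
ionesk + qilgor → galkel (R12).
galkel → sabcor (R11).
Using R4, sabcor makes zanzor.
zanzor + qilgor → zinlun (R6).
valkye would need mirwex (R7), but mirwex is never obtained. saborn would need valkye (R14), but valkye is never obtained. eldgor would need fenrun and mirtor (R5), but mirtor is never obtained.

zinlun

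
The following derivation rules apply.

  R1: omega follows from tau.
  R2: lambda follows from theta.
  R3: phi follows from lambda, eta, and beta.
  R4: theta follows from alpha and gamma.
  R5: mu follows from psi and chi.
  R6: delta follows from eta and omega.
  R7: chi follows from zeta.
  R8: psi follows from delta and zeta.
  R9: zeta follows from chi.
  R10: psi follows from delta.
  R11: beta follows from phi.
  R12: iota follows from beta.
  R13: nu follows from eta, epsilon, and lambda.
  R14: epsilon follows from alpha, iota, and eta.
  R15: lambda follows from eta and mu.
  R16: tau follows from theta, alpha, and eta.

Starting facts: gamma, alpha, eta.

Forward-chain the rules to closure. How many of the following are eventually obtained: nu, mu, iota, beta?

nu would need eta, epsilon, and lambda (R13), but epsilon is never established.
mu would need psi and chi (R5), but chi is never established.
iota would need beta (R12), but beta is never established.
beta would need phi (R11), but phi is never established.
None of the 4 are reached.

0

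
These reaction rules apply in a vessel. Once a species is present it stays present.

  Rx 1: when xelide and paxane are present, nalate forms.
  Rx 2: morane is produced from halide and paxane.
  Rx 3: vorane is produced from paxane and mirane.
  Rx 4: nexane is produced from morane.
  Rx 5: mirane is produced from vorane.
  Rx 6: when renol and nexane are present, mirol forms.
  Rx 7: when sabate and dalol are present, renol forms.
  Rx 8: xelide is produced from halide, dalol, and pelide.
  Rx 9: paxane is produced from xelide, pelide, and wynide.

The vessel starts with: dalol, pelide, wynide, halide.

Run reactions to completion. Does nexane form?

halide, dalol, and pelide present → xelide forms (Rx 8).
xelide, pelide, and wynide present → paxane forms (Rx 9).
halide and paxane present → morane forms (Rx 2).
morane present → nexane forms (Rx 4).

Yes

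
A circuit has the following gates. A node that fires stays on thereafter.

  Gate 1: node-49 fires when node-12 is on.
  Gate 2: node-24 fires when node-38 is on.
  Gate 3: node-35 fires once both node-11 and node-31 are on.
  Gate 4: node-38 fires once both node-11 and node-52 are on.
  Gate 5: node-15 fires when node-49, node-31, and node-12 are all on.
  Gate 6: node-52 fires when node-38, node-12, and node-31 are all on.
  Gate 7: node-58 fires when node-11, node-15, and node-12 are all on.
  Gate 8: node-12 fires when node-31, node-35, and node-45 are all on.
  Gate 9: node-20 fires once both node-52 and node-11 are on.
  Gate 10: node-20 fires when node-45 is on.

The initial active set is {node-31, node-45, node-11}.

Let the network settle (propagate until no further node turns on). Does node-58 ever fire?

Yes

node-11 and node-31 are on, so node-35 fires (Gate 3).
Gate 8: node-31, node-35, and node-45 on → node-12 on.
Gate 1: node-12 on → node-49 on.
Gate 5: node-49, node-31, and node-12 on → node-15 on.
Gate 7: node-11, node-15, and node-12 on → node-58 on.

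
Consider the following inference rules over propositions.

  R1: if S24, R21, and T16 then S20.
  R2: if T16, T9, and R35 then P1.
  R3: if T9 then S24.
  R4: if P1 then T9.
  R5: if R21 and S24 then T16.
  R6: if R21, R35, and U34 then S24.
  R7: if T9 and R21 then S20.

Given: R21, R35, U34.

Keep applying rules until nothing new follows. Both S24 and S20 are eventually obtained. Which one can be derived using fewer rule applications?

S24: R21, R35, and U34 hold, so S24 follows (R6). [1 rule application]
S20: From R21, R35, and U34, R6 gives S24. R21 and S24 hold, so T16 follows (R5). From S24, R21, and T16, R1 gives S20. [3 rule applications]
S24 needs fewer.

S24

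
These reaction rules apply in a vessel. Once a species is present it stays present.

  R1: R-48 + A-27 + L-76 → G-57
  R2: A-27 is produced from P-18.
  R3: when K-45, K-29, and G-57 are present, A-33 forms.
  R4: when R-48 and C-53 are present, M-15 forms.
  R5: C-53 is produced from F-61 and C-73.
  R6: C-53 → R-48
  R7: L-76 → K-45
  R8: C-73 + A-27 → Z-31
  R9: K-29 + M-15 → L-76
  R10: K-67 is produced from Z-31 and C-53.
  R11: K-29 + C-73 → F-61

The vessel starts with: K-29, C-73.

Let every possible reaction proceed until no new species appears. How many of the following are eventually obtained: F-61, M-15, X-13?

2

K-29 and C-73 present → F-61 forms (R11).
F-61 and C-73 present → C-53 forms (R5).
C-53 present → R-48 forms (R6).
R-48 and C-53 present → M-15 forms (R4).
F-61: reached.
M-15: reached.
No rule produces X-13, and it is not given.
Reached: F-61 and M-15 — 2 of the 3.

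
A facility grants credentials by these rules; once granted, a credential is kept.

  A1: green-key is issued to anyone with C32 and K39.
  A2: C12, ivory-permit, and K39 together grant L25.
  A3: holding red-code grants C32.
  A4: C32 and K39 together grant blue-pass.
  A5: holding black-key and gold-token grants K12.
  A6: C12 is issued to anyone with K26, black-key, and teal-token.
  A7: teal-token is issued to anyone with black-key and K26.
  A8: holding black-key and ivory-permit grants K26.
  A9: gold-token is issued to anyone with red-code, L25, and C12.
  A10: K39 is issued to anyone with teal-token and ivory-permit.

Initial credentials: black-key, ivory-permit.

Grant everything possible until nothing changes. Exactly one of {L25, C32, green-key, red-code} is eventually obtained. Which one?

Holding black-key and ivory-permit grants K26 (A8).
Holding black-key and K26 grants teal-token (A7).
Holding teal-token and ivory-permit grants K39 (A10).
Holding K26, black-key, and teal-token grants C12 (A6).
Holding C12, ivory-permit, and K39 grants L25 (A2).
green-key would need C32 and K39 (A1), but C32 is never granted. No rule produces red-code, and it is not given. C32 would need red-code (A3), but red-code is never granted.

L25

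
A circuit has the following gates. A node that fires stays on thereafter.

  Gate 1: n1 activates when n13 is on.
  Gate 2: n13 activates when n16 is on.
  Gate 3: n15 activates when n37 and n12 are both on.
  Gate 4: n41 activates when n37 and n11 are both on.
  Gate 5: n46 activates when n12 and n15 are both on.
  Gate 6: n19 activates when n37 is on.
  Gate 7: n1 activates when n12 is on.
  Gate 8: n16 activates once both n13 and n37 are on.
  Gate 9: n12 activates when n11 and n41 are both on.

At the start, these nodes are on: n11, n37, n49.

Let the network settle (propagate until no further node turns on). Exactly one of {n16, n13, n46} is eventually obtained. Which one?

n46

Gate 4: n37 and n11 on → n41 on.
n11 and n41 are on, so n12 activates (Gate 9).
n37 and n12 are on, so n15 activates (Gate 3).
Gate 5: n12 and n15 on → n46 on.
n13 would need n16 (Gate 2), but n16 never turns on. n16 would need n13 and n37 (Gate 8), but n13 never turns on.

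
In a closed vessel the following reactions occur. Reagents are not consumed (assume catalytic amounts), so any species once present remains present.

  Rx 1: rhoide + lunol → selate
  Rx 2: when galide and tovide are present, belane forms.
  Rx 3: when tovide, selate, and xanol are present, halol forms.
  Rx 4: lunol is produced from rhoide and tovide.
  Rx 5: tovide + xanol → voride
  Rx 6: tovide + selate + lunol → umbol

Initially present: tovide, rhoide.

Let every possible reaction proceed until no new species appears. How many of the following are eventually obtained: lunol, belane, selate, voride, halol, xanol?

2

rhoide and tovide present → lunol forms (Rx 4).
rhoide and lunol present → selate forms (Rx 1).
lunol: reached.
belane would need galide and tovide (Rx 2), but galide never forms.
selate: reached.
voride would need tovide and xanol (Rx 5), but xanol never forms.
halol would need tovide, selate, and xanol (Rx 3), but xanol never forms.
No rule produces xanol, and it is not given.
Reached: lunol and selate — 2 of the 6.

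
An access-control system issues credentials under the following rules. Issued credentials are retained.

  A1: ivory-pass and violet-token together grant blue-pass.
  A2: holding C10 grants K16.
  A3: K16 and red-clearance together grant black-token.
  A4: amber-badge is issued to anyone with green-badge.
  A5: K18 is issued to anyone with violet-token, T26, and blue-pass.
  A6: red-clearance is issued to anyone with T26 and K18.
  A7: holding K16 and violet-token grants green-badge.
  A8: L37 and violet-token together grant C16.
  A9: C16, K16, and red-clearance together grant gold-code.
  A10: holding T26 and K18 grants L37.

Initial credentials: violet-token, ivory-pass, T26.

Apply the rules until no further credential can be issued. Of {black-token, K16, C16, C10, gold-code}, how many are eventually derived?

Holding ivory-pass and violet-token grants blue-pass (A1).
Holding violet-token, T26, and blue-pass grants K18 (A5).
Holding T26 and K18 grants L37 (A10).
Holding L37 and violet-token grants C16 (A8).
black-token would need K16 and red-clearance (A3), but K16 is never granted.
K16 would need C10 (A2), but C10 is never granted.
C16: reached.
No rule produces C10, and it is not given.
gold-code would need C16, K16, and red-clearance (A9), but K16 is never granted.
Reached: C16 — 1 of the 5.

1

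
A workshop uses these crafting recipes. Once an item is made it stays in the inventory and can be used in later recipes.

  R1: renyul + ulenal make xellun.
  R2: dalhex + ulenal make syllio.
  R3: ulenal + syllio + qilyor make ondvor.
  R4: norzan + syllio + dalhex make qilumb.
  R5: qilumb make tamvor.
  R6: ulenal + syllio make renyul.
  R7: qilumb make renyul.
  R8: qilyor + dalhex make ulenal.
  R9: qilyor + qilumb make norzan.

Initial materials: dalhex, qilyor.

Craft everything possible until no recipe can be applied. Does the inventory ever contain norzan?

No

norzan would need qilyor and qilumb (R9), but qilumb is never obtained.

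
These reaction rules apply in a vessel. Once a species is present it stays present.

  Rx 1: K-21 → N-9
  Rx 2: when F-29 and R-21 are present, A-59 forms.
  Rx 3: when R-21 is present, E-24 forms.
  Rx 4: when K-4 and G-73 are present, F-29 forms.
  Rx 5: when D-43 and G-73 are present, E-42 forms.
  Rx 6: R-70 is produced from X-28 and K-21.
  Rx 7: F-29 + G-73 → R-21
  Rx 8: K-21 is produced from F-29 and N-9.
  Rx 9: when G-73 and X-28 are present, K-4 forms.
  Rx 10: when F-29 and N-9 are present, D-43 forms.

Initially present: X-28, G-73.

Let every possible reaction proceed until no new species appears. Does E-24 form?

Yes

G-73 and X-28 present → K-4 forms (Rx 9).
K-4 and G-73 present → F-29 forms (Rx 4).
F-29 and G-73 present → R-21 forms (Rx 7).
R-21 present → E-24 forms (Rx 3).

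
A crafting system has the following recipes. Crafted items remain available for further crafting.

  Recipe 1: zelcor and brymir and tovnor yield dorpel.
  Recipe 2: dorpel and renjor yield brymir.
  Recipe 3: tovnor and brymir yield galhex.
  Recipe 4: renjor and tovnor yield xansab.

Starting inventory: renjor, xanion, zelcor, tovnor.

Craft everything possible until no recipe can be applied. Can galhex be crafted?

No

galhex would need tovnor and brymir (Recipe 3), but brymir is never obtained.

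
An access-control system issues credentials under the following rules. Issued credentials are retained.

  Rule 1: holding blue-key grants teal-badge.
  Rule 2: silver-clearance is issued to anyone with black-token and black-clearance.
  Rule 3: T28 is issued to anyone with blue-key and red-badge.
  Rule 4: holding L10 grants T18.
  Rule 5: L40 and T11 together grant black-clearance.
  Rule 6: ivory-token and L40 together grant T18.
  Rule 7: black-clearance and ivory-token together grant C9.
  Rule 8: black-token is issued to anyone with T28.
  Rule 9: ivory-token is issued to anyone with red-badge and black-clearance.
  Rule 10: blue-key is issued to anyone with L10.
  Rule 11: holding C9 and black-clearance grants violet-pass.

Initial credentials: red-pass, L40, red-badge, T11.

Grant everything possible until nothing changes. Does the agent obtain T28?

No

T28 would need blue-key and red-badge (Rule 3), but blue-key is never granted.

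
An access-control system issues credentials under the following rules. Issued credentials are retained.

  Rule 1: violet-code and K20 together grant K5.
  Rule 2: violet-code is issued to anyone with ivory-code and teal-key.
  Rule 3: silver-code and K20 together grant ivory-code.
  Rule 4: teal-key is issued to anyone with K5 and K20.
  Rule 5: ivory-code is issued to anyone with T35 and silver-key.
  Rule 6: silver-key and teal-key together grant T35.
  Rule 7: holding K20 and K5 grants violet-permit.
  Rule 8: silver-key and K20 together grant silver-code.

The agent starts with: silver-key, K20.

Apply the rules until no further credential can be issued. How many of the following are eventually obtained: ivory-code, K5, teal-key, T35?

1

Holding silver-key and K20 grants silver-code (Rule 8).
Holding silver-code and K20 grants ivory-code (Rule 3).
ivory-code: reached.
K5 would need violet-code and K20 (Rule 1), but violet-code is never granted.
teal-key would need K5 and K20 (Rule 4), but K5 is never granted.
T35 would need silver-key and teal-key (Rule 6), but teal-key is never granted.
Reached: ivory-code — 1 of the 4.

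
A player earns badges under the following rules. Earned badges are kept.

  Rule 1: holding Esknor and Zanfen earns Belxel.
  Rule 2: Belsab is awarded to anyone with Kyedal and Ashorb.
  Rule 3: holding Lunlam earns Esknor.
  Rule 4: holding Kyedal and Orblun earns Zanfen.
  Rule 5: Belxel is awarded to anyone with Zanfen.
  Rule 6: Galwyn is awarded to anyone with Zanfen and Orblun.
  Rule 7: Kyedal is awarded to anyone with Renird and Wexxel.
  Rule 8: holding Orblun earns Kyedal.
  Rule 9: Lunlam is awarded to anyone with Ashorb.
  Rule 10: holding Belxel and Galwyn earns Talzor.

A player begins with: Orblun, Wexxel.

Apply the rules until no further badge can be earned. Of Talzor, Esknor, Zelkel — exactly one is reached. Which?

Talzor

With Orblun, Kyedal is earned (Rule 8).
With Kyedal and Orblun, Zanfen is earned (Rule 4).
With Zanfen, Belxel is earned (Rule 5).
With Zanfen and Orblun, Galwyn is earned (Rule 6).
With Belxel and Galwyn, Talzor is earned (Rule 10).
Esknor would need Lunlam (Rule 3), but Lunlam is never earned. No rule produces Zelkel, and it is not given.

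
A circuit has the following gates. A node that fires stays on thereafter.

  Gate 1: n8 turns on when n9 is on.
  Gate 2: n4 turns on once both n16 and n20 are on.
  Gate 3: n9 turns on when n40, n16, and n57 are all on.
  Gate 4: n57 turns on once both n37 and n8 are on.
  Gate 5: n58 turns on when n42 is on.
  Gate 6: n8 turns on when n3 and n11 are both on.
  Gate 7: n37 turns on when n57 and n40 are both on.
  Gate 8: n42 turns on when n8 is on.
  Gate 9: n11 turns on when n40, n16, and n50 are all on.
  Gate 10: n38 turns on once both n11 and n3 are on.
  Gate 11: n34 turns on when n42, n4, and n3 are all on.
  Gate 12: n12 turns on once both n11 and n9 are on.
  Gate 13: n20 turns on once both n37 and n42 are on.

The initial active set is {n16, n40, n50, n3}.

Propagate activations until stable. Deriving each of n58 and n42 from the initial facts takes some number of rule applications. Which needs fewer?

n42

n42: Gate 9: n40, n16, and n50 on → n11 on. Gate 6: n3 and n11 on → n8 on. Gate 8: n8 on → n42 on. [3 rule applications]
n58: n40, n16, and n50 are on, so n11 turns on (Gate 9). n3 and n11 are on, so n8 turns on (Gate 6). Gate 8: n8 on → n42 on. Gate 5: n42 on → n58 on. [4 rule applications]
n42 needs fewer.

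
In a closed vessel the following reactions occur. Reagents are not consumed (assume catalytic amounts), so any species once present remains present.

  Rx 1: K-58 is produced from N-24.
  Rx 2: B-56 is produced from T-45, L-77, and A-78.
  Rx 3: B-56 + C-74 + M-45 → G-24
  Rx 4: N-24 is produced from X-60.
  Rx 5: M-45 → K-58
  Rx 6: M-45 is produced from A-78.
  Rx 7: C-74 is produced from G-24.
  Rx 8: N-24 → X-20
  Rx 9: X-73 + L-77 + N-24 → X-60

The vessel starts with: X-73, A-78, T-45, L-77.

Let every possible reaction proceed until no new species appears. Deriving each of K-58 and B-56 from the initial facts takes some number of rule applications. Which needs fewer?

B-56

B-56: T-45, L-77, and A-78 present → B-56 forms (Rx 2). [1 rule application]
K-58: A-78 present → M-45 forms (Rx 6). M-45 present → K-58 forms (Rx 5). [2 rule applications]
B-56 needs fewer.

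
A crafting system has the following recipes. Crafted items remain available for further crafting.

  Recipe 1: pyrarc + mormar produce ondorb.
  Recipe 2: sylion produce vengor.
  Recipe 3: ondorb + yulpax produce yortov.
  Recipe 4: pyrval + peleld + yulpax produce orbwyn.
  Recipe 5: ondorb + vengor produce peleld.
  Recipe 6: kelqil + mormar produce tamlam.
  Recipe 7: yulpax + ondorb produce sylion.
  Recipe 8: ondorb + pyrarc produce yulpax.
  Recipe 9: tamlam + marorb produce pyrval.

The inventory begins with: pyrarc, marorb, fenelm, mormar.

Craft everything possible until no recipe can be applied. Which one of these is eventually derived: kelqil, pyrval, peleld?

Using Recipe 1, pyrarc and mormar make ondorb.
Using Recipe 8, ondorb and pyrarc make yulpax.
Using Recipe 7, yulpax and ondorb make sylion.
Using Recipe 2, sylion makes vengor.
Using Recipe 5, ondorb and vengor make peleld.
pyrval would need tamlam and marorb (Recipe 9), but tamlam is never obtained. No rule produces kelqil, and it is not given.

peleld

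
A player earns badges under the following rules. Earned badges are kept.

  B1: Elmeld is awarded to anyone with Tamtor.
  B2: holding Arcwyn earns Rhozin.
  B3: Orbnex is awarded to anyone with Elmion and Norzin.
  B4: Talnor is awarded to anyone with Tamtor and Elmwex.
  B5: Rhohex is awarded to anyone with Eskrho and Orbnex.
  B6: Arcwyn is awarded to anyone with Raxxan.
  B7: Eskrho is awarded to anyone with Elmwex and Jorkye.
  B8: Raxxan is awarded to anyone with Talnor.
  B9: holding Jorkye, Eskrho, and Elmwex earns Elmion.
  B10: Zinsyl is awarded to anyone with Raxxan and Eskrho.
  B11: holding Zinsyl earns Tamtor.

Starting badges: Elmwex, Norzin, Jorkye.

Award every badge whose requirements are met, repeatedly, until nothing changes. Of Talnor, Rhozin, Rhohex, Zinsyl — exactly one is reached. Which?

Rhohex

With Elmwex and Jorkye, Eskrho is earned (B7).
With Jorkye, Eskrho, and Elmwex, Elmion is earned (B9).
With Elmion and Norzin, Orbnex is earned (B3).
With Eskrho and Orbnex, Rhohex is earned (B5).
Rhozin would need Arcwyn (B2), but Arcwyn is never earned. Talnor would need Tamtor and Elmwex (B4), but Tamtor is never earned. Zinsyl would need Raxxan and Eskrho (B10), but Raxxan is never earned.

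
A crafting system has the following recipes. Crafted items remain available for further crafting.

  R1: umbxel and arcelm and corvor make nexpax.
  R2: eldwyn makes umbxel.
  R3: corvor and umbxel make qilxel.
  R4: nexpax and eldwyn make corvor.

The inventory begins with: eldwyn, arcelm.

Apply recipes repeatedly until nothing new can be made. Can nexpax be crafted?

nexpax would need umbxel, arcelm, and corvor (R1), but corvor is never obtained.

No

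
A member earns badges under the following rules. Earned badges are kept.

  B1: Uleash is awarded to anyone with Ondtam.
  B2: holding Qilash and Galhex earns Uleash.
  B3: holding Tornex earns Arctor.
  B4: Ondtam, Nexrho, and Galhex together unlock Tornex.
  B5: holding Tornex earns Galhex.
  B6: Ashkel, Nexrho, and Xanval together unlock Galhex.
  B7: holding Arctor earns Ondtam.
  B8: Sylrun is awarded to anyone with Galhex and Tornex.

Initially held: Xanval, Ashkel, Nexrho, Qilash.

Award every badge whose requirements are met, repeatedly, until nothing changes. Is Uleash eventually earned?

With Ashkel, Nexrho, and Xanval, Galhex is earned (B6).
With Qilash and Galhex, Uleash is earned (B2).

Yes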